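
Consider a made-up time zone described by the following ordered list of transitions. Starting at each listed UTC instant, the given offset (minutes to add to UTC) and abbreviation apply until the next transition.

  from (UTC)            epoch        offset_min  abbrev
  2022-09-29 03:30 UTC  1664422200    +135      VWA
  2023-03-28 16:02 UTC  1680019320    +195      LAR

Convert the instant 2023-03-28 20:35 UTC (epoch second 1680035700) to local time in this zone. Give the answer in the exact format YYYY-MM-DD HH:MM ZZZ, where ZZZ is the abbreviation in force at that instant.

2023-03-28 23:50 LAR

Query: 2023-03-28 20:35 UTC
Rule 2/2 (LAR, +03:15): 2023-03-28 16:02 UTC ≤ query < +∞
20·60 + 35 + 195 = 1430 min
1430 = 0·1440 + 1430; 1430 = 23·60 + 50 → 23:50, same day
→ 2023-03-28 23:50 LAR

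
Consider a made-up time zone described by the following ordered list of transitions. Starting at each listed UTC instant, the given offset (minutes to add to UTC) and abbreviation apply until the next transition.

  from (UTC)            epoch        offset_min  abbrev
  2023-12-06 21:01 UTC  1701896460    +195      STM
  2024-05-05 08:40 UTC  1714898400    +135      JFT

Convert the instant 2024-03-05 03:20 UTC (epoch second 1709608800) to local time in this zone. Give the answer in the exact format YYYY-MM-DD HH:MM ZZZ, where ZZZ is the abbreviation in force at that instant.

Query: 2024-03-05 03:20 UTC
Rule 1/2 (STM, +03:15): 2023-12-06 21:01 UTC ≤ query < 2024-05-05 08:40 UTC
3·60 + 20 + 195 = 395 min
395 = 0·1440 + 395; 395 = 6·60 + 35 → 06:35, same day
→ 2024-03-05 06:35 STM

2024-03-05 06:35 STM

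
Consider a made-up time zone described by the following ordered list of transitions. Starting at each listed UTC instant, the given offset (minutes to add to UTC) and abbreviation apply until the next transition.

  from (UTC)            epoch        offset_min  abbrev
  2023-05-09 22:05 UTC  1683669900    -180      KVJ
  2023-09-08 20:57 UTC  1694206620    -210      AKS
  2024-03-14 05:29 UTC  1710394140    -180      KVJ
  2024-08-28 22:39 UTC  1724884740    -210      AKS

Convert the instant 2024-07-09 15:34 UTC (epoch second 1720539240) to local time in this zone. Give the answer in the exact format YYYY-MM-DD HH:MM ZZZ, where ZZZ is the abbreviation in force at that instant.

2024-07-09 12:34 KVJ

Query: 2024-07-09 15:34 UTC
Rule 3/4 (KVJ, -03:00): 2024-03-14 05:29 UTC ≤ query < 2024-08-28 22:39 UTC
15·60 + 34 - 180 = 754 min
754 = 0·1440 + 754; 754 = 12·60 + 34 → 12:34, same day
→ 2024-07-09 12:34 KVJ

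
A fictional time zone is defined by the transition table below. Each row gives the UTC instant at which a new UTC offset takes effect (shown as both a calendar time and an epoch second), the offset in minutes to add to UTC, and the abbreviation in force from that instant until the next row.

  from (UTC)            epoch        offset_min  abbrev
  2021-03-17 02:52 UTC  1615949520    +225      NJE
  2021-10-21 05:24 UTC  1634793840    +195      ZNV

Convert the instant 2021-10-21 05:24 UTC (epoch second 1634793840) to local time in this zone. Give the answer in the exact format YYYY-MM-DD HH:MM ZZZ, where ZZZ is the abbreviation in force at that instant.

2021-10-21 08:39 ZNV

Query: 2021-10-21 05:24 UTC
Rule 2/2 (ZNV, +03:15): 2021-10-21 05:24 UTC ≤ query < +∞
5·60 + 24 + 195 = 519 min
519 = 0·1440 + 519; 519 = 8·60 + 39 → 08:39, same day
→ 2021-10-21 08:39 ZNV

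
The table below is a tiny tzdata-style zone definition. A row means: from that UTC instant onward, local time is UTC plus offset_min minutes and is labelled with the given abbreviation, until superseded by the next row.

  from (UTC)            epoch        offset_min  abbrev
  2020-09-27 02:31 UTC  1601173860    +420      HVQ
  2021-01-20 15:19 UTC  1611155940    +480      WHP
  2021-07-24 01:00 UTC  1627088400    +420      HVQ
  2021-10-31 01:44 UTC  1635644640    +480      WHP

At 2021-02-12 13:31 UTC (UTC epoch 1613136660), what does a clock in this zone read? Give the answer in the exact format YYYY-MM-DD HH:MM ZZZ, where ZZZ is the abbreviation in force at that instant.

2021-02-12 21:31 WHP

Query: 2021-02-12 13:31 UTC
Rule 2/4 (WHP, +08:00): 2021-01-20 15:19 UTC ≤ query < 2021-07-24 01:00 UTC
13·60 + 31 + 480 = 1291 min
1291 = 0·1440 + 1291; 1291 = 21·60 + 31 → 21:31, same day
→ 2021-02-12 21:31 WHP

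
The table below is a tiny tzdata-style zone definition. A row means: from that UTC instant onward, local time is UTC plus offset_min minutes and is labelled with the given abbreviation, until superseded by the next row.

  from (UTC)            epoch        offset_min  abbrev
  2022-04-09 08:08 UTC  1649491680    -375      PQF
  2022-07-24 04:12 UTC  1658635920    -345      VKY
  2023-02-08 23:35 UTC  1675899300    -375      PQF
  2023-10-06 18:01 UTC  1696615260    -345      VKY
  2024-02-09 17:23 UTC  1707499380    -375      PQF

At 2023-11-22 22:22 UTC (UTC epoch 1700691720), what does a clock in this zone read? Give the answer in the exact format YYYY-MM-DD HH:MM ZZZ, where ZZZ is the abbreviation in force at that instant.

2023-11-22 16:37 VKY

Query: 2023-11-22 22:22 UTC
Rule 4/5 (VKY, -05:45): 2023-10-06 18:01 UTC ≤ query < 2024-02-09 17:23 UTC
22·60 + 22 - 345 = 997 min
997 = 0·1440 + 997; 997 = 16·60 + 37 → 16:37, same day
→ 2023-11-22 16:37 VKY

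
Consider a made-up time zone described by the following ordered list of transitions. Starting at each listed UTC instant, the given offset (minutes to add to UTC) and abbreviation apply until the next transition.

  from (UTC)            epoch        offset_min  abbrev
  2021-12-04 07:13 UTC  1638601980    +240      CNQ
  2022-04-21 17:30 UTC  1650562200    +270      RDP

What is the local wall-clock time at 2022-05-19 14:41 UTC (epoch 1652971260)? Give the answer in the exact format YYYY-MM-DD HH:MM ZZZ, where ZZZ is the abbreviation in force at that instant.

2022-05-19 19:11 RDP

Query: 2022-05-19 14:41 UTC
Rule 2/2 (RDP, +04:30): 2022-04-21 17:30 UTC ≤ query < +∞
14·60 + 41 + 270 = 1151 min
1151 = 0·1440 + 1151; 1151 = 19·60 + 11 → 19:11, same day
→ 2022-05-19 19:11 RDP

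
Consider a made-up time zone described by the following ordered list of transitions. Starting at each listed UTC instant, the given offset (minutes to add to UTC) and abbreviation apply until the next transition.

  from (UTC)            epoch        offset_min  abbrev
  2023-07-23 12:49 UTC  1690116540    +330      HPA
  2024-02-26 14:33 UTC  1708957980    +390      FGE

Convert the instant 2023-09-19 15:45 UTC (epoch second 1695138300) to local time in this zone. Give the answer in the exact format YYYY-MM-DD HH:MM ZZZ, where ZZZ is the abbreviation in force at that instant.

Query: 2023-09-19 15:45 UTC
Rule 1/2 (HPA, +05:30): 2023-07-23 12:49 UTC ≤ query < 2024-02-26 14:33 UTC
15·60 + 45 + 330 = 1275 min
1275 = 0·1440 + 1275; 1275 = 21·60 + 15 → 21:15, same day
→ 2023-09-19 21:15 HPA

2023-09-19 21:15 HPA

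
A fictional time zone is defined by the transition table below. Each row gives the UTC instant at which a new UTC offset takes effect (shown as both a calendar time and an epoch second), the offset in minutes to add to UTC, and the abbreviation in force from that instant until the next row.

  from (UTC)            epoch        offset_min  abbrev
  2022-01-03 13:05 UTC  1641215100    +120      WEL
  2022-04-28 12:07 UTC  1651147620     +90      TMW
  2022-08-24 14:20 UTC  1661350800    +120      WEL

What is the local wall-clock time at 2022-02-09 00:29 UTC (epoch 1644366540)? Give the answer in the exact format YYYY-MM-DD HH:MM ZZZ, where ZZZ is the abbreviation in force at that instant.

Query: 2022-02-09 00:29 UTC
Rule 1/3 (WEL, +02:00): 2022-01-03 13:05 UTC ≤ query < 2022-04-28 12:07 UTC
0·60 + 29 + 120 = 149 min
149 = 0·1440 + 149; 149 = 2·60 + 29 → 02:29, same day
→ 2022-02-09 02:29 WEL

2022-02-09 02:29 WEL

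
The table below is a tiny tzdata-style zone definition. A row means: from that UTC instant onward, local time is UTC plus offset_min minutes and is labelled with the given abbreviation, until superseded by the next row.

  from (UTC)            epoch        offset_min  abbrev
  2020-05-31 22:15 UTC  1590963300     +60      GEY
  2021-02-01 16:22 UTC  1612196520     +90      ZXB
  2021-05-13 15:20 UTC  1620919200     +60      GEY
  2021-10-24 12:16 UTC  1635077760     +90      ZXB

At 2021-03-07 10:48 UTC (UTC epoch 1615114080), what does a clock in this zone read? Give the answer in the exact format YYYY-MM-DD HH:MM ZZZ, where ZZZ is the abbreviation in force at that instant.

2021-03-07 12:18 ZXB

Query: 2021-03-07 10:48 UTC
Rule 2/4 (ZXB, +01:30): 2021-02-01 16:22 UTC ≤ query < 2021-05-13 15:20 UTC
10·60 + 48 + 90 = 738 min
738 = 0·1440 + 738; 738 = 12·60 + 18 → 12:18, same day
→ 2021-03-07 12:18 ZXB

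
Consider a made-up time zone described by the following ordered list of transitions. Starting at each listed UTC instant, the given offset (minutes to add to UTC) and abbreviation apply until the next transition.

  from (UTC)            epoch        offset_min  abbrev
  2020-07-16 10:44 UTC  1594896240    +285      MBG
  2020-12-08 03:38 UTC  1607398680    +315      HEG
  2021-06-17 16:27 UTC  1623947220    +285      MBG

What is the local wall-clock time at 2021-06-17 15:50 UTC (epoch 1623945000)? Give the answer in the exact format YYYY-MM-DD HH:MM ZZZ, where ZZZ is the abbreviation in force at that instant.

Query: 2021-06-17 15:50 UTC
Rule 2/3 (HEG, +05:15): 2020-12-08 03:38 UTC ≤ query < 2021-06-17 16:27 UTC
15·60 + 50 + 315 = 1265 min
1265 = 0·1440 + 1265; 1265 = 21·60 + 5 → 21:05, same day
→ 2021-06-17 21:05 HEG

2021-06-17 21:05 HEG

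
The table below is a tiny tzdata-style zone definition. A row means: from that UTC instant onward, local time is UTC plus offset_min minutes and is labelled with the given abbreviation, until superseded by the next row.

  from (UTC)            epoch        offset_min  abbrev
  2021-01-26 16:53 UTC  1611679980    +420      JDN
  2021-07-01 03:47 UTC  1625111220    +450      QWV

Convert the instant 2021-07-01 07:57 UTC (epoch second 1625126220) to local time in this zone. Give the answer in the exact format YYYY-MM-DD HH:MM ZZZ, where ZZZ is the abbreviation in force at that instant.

Query: 2021-07-01 07:57 UTC
Rule 2/2 (QWV, +07:30): 2021-07-01 03:47 UTC ≤ query < +∞
7·60 + 57 + 450 = 927 min
927 = 0·1440 + 927; 927 = 15·60 + 27 → 15:27, same day
→ 2021-07-01 15:27 QWV

2021-07-01 15:27 QWV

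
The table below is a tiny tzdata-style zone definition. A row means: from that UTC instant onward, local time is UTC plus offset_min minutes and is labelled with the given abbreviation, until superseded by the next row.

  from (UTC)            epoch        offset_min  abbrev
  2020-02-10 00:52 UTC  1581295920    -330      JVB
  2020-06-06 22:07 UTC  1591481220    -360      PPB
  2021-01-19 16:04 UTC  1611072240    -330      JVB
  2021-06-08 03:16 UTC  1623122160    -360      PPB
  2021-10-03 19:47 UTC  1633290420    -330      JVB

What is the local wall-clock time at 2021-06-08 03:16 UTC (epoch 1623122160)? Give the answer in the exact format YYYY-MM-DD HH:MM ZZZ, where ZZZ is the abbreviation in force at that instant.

2021-06-07 21:16 PPB

Query: 2021-06-08 03:16 UTC
Rule 4/5 (PPB, -06:00): 2021-06-08 03:16 UTC ≤ query < 2021-10-03 19:47 UTC
3·60 + 16 - 360 = -164 min
-164 = -1·1440 + 1276; 1276 = 21·60 + 16 → 21:16, 2021-06-08 - 1 day = 2021-06-07
→ 2021-06-07 21:16 PPB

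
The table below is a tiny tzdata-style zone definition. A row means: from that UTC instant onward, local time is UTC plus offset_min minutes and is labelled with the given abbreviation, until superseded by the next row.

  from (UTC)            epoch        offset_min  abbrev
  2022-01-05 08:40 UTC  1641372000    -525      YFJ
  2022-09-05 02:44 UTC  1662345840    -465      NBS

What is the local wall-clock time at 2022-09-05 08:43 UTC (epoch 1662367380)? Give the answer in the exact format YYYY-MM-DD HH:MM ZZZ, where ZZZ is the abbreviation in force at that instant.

Query: 2022-09-05 08:43 UTC
Rule 2/2 (NBS, -07:45): 2022-09-05 02:44 UTC ≤ query < +∞
8·60 + 43 - 465 = 58 min
58 = 0·1440 + 58; 58 = 0·60 + 58 → 00:58, same day
→ 2022-09-05 00:58 NBS

2022-09-05 00:58 NBS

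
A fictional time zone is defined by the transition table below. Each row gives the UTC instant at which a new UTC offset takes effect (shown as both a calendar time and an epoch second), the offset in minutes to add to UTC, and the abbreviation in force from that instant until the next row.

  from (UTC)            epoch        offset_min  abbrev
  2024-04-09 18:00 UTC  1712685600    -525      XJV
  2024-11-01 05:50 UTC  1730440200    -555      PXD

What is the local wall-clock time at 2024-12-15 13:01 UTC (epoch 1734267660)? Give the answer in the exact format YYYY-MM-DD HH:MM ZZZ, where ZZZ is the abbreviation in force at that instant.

2024-12-15 03:46 PXD

Query: 2024-12-15 13:01 UTC
Rule 2/2 (PXD, -09:15): 2024-11-01 05:50 UTC ≤ query < +∞
13·60 + 1 - 555 = 226 min
226 = 0·1440 + 226; 226 = 3·60 + 46 → 03:46, same day
→ 2024-12-15 03:46 PXD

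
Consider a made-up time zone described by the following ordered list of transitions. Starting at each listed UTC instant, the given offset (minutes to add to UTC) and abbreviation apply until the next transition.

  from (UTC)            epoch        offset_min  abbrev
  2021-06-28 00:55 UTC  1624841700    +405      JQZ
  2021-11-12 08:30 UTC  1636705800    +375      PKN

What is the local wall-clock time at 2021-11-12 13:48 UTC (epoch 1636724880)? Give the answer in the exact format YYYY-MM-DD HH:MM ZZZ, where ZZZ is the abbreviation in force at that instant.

2021-11-12 20:03 PKN

Query: 2021-11-12 13:48 UTC
Rule 2/2 (PKN, +06:15): 2021-11-12 08:30 UTC ≤ query < +∞
13·60 + 48 + 375 = 1203 min
1203 = 0·1440 + 1203; 1203 = 20·60 + 3 → 20:03, same day
→ 2021-11-12 20:03 PKN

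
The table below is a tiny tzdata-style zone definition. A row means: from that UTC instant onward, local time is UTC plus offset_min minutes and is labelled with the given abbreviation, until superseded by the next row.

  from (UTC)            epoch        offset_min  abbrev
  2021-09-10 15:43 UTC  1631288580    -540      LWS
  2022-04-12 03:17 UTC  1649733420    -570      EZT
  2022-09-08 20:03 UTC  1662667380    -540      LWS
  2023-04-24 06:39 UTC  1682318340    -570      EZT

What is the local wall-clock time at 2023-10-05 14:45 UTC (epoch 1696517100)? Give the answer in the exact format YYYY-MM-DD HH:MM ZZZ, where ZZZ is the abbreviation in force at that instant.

Query: 2023-10-05 14:45 UTC
Rule 4/4 (EZT, -09:30): 2023-04-24 06:39 UTC ≤ query < +∞
14·60 + 45 - 570 = 315 min
315 = 0·1440 + 315; 315 = 5·60 + 15 → 05:15, same day
→ 2023-10-05 05:15 EZT

2023-10-05 05:15 EZT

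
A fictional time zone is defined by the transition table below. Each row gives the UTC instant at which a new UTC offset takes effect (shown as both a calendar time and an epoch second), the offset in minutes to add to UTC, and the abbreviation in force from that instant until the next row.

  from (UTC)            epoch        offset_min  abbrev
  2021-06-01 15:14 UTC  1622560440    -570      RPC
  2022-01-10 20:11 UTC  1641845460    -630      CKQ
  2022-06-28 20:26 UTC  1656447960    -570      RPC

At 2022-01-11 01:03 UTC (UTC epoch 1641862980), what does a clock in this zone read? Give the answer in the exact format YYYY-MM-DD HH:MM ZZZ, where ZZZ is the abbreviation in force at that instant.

Query: 2022-01-11 01:03 UTC
Rule 2/3 (CKQ, -10:30): 2022-01-10 20:11 UTC ≤ query < 2022-06-28 20:26 UTC
1·60 + 3 - 630 = -567 min
-567 = -1·1440 + 873; 873 = 14·60 + 33 → 14:33, 2022-01-11 - 1 day = 2022-01-10
→ 2022-01-10 14:33 CKQ

2022-01-10 14:33 CKQ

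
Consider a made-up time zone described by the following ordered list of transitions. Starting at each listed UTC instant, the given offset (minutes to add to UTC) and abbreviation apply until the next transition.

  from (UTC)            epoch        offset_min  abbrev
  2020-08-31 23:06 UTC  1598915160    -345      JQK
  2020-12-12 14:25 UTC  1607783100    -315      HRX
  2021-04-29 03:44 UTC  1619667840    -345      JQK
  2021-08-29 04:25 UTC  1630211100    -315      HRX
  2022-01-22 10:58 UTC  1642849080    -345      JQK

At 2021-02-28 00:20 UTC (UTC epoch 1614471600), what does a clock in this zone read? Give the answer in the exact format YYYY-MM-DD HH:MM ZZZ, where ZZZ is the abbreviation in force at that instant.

2021-02-27 19:05 HRX

Query: 2021-02-28 00:20 UTC
Rule 2/5 (HRX, -05:15): 2020-12-12 14:25 UTC ≤ query < 2021-04-29 03:44 UTC
0·60 + 20 - 315 = -295 min
-295 = -1·1440 + 1145; 1145 = 19·60 + 5 → 19:05, 2021-02-28 - 1 day = 2021-02-27
→ 2021-02-27 19:05 HRX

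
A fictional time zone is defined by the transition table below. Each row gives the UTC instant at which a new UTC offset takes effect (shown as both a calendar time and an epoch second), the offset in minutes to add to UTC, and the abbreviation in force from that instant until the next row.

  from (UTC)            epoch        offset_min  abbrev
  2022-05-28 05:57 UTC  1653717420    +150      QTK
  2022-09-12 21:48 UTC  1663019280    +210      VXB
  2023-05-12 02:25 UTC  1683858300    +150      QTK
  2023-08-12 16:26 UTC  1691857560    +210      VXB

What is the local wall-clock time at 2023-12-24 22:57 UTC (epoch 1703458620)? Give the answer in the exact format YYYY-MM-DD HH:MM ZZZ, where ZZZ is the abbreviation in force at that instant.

Query: 2023-12-24 22:57 UTC
Rule 4/4 (VXB, +03:30): 2023-08-12 16:26 UTC ≤ query < +∞
22·60 + 57 + 210 = 1587 min
1587 = 1·1440 + 147; 147 = 2·60 + 27 → 02:27, 2023-12-24 + 1 day = 2023-12-25
→ 2023-12-25 02:27 VXB

2023-12-25 02:27 VXB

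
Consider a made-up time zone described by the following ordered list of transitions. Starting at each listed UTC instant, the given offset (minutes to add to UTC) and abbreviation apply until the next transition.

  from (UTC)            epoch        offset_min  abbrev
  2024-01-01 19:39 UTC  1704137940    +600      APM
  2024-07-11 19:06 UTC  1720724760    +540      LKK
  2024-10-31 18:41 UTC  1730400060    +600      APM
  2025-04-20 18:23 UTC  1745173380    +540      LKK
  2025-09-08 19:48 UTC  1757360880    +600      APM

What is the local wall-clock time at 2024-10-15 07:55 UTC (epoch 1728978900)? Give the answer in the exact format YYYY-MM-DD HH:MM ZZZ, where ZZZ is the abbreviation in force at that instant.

Query: 2024-10-15 07:55 UTC
Rule 2/5 (LKK, +09:00): 2024-07-11 19:06 UTC ≤ query < 2024-10-31 18:41 UTC
7·60 + 55 + 540 = 1015 min
1015 = 0·1440 + 1015; 1015 = 16·60 + 55 → 16:55, same day
→ 2024-10-15 16:55 LKK

2024-10-15 16:55 LKK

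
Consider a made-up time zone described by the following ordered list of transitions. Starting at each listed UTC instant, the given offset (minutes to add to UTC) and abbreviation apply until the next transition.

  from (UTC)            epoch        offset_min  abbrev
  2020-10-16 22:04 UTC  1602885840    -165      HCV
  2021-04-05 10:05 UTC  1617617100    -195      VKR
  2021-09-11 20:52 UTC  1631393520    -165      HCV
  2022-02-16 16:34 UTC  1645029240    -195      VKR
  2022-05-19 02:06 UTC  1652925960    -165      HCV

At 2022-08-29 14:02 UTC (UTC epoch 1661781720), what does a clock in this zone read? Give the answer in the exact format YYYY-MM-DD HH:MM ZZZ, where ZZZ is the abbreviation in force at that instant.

Query: 2022-08-29 14:02 UTC
Rule 5/5 (HCV, -02:45): 2022-05-19 02:06 UTC ≤ query < +∞
14·60 + 2 - 165 = 677 min
677 = 0·1440 + 677; 677 = 11·60 + 17 → 11:17, same day
→ 2022-08-29 11:17 HCV

2022-08-29 11:17 HCV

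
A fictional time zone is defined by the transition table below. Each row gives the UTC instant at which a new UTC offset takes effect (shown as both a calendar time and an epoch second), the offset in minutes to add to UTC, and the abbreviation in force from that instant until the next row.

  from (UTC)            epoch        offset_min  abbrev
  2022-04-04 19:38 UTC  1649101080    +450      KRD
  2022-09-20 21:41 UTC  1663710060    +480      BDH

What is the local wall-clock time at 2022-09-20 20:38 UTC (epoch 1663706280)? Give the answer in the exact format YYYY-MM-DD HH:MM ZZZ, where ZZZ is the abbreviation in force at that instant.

2022-09-21 04:08 KRD

Query: 2022-09-20 20:38 UTC
Rule 1/2 (KRD, +07:30): 2022-04-04 19:38 UTC ≤ query < 2022-09-20 21:41 UTC
20·60 + 38 + 450 = 1688 min
1688 = 1·1440 + 248; 248 = 4·60 + 8 → 04:08, 2022-09-20 + 1 day = 2022-09-21
→ 2022-09-21 04:08 KRD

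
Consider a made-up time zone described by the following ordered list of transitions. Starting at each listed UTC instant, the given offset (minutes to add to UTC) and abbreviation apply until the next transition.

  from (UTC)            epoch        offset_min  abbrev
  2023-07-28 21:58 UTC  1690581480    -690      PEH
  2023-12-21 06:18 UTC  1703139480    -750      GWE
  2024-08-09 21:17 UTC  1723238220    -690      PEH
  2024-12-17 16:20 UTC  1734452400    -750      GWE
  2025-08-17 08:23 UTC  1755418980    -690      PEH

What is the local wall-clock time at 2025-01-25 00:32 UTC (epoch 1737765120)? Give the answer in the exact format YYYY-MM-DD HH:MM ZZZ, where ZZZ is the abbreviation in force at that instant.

Query: 2025-01-25 00:32 UTC
Rule 4/5 (GWE, -12:30): 2024-12-17 16:20 UTC ≤ query < 2025-08-17 08:23 UTC
0·60 + 32 - 750 = -718 min
-718 = -1·1440 + 722; 722 = 12·60 + 2 → 12:02, 2025-01-25 - 1 day = 2025-01-24
→ 2025-01-24 12:02 GWE

2025-01-24 12:02 GWE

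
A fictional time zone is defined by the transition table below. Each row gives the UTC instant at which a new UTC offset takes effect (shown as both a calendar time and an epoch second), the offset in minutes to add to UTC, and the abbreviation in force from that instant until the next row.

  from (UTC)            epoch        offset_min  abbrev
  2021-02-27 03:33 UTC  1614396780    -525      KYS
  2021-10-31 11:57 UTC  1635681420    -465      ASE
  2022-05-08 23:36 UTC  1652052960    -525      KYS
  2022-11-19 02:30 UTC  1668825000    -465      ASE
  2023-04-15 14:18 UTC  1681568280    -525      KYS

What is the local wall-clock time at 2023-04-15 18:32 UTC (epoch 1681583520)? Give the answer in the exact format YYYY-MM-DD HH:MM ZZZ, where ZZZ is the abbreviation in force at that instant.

Query: 2023-04-15 18:32 UTC
Rule 5/5 (KYS, -08:45): 2023-04-15 14:18 UTC ≤ query < +∞
18·60 + 32 - 525 = 587 min
587 = 0·1440 + 587; 587 = 9·60 + 47 → 09:47, same day
→ 2023-04-15 09:47 KYS

2023-04-15 09:47 KYS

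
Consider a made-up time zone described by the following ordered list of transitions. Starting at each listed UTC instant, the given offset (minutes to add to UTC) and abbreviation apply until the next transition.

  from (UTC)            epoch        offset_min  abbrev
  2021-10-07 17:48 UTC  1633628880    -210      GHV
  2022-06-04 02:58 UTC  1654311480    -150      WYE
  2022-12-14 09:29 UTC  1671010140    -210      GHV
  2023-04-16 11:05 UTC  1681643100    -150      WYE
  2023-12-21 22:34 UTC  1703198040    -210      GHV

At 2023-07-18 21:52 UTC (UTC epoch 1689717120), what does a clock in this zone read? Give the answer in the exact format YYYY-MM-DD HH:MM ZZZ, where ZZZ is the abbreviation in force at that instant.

Query: 2023-07-18 21:52 UTC
Rule 4/5 (WYE, -02:30): 2023-04-16 11:05 UTC ≤ query < 2023-12-21 22:34 UTC
21·60 + 52 - 150 = 1162 min
1162 = 0·1440 + 1162; 1162 = 19·60 + 22 → 19:22, same day
→ 2023-07-18 19:22 WYE

2023-07-18 19:22 WYE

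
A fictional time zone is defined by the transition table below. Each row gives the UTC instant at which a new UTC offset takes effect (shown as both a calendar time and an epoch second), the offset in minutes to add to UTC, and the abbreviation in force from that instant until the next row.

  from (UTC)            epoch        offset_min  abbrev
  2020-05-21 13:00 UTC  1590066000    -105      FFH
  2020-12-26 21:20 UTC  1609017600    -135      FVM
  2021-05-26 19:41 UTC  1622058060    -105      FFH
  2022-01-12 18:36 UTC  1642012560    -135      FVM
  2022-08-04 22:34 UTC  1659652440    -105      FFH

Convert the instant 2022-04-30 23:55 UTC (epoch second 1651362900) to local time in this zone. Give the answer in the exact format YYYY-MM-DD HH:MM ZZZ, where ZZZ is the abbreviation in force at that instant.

2022-04-30 21:40 FVM

Query: 2022-04-30 23:55 UTC
Rule 4/5 (FVM, -02:15): 2022-01-12 18:36 UTC ≤ query < 2022-08-04 22:34 UTC
23·60 + 55 - 135 = 1300 min
1300 = 0·1440 + 1300; 1300 = 21·60 + 40 → 21:40, same day
→ 2022-04-30 21:40 FVM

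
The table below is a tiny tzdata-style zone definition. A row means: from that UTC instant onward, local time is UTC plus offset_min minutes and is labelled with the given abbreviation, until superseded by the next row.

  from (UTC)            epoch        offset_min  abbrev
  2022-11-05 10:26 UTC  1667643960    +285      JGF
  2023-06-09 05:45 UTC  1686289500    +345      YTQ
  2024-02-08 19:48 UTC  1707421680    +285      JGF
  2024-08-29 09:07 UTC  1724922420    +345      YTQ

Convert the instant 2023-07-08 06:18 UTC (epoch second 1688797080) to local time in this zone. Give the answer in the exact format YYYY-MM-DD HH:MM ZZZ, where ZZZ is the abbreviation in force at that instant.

2023-07-08 12:03 YTQ

Query: 2023-07-08 06:18 UTC
Rule 2/4 (YTQ, +05:45): 2023-06-09 05:45 UTC ≤ query < 2024-02-08 19:48 UTC
6·60 + 18 + 345 = 723 min
723 = 0·1440 + 723; 723 = 12·60 + 3 → 12:03, same day
→ 2023-07-08 12:03 YTQ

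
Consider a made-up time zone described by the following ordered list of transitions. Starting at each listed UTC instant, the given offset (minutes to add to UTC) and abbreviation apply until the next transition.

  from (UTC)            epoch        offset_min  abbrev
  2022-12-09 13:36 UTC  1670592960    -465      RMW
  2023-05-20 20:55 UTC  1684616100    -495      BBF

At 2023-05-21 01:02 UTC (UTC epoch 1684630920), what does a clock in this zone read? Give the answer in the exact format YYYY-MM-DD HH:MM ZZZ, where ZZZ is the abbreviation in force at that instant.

Query: 2023-05-21 01:02 UTC
Rule 2/2 (BBF, -08:15): 2023-05-20 20:55 UTC ≤ query < +∞
1·60 + 2 - 495 = -433 min
-433 = -1·1440 + 1007; 1007 = 16·60 + 47 → 16:47, 2023-05-21 - 1 day = 2023-05-20
→ 2023-05-20 16:47 BBF

2023-05-20 16:47 BBF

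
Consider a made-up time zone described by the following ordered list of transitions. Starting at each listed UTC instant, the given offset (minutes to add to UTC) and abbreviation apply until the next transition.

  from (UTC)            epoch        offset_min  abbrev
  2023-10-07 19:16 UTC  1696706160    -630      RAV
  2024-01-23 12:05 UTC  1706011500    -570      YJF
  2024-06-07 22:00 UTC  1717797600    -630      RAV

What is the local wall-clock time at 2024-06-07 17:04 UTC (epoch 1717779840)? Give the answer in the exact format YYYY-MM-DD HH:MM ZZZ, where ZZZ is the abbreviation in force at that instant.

2024-06-07 07:34 YJF

Query: 2024-06-07 17:04 UTC
Rule 2/3 (YJF, -09:30): 2024-01-23 12:05 UTC ≤ query < 2024-06-07 22:00 UTC
17·60 + 4 - 570 = 454 min
454 = 0·1440 + 454; 454 = 7·60 + 34 → 07:34, same day
→ 2024-06-07 07:34 YJF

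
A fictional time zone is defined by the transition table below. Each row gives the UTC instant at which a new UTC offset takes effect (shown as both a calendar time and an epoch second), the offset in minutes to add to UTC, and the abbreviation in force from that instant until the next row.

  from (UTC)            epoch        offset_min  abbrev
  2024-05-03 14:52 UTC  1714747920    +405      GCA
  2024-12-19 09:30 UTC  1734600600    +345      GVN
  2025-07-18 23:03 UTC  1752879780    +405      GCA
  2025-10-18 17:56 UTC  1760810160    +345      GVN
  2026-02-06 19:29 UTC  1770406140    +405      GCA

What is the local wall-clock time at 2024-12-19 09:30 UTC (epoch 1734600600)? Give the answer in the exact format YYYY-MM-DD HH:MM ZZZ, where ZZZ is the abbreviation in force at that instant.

Query: 2024-12-19 09:30 UTC
Rule 2/5 (GVN, +05:45): 2024-12-19 09:30 UTC ≤ query < 2025-07-18 23:03 UTC
9·60 + 30 + 345 = 915 min
915 = 0·1440 + 915; 915 = 15·60 + 15 → 15:15, same day
→ 2024-12-19 15:15 GVN

2024-12-19 15:15 GVN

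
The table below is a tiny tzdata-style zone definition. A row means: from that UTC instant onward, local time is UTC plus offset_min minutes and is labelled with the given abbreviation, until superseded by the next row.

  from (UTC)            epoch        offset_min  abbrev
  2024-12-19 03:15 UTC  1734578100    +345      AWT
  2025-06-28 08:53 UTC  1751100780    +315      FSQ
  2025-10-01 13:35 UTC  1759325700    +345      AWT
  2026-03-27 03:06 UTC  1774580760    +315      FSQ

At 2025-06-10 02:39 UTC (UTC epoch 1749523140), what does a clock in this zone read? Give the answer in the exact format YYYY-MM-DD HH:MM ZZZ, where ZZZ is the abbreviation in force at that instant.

2025-06-10 08:24 AWT

Query: 2025-06-10 02:39 UTC
Rule 1/4 (AWT, +05:45): 2024-12-19 03:15 UTC ≤ query < 2025-06-28 08:53 UTC
2·60 + 39 + 345 = 504 min
504 = 0·1440 + 504; 504 = 8·60 + 24 → 08:24, same day
→ 2025-06-10 08:24 AWT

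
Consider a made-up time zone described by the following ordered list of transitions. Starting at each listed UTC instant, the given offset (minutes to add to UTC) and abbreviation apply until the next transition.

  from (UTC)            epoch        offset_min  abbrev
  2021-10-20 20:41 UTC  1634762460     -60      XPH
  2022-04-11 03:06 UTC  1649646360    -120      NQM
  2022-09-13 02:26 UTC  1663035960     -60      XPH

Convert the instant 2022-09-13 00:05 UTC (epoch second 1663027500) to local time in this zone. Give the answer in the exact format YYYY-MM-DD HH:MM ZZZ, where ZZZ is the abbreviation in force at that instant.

Query: 2022-09-13 00:05 UTC
Rule 2/3 (NQM, -02:00): 2022-04-11 03:06 UTC ≤ query < 2022-09-13 02:26 UTC
0·60 + 5 - 120 = -115 min
-115 = -1·1440 + 1325; 1325 = 22·60 + 5 → 22:05, 2022-09-13 - 1 day = 2022-09-12
→ 2022-09-12 22:05 NQM

2022-09-12 22:05 NQM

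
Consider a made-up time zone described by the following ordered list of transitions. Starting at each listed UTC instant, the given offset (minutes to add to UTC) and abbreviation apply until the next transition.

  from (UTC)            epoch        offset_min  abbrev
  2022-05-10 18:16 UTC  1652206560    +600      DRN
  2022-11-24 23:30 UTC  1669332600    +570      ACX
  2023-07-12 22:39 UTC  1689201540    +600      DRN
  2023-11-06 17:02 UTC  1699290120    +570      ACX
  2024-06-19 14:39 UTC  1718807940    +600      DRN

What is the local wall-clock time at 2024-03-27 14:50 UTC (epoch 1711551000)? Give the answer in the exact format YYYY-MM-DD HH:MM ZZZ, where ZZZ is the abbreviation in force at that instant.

2024-03-28 00:20 ACX

Query: 2024-03-27 14:50 UTC
Rule 4/5 (ACX, +09:30): 2023-11-06 17:02 UTC ≤ query < 2024-06-19 14:39 UTC
14·60 + 50 + 570 = 1460 min
1460 = 1·1440 + 20; 20 = 0·60 + 20 → 00:20, 2024-03-27 + 1 day = 2024-03-28
→ 2024-03-28 00:20 ACX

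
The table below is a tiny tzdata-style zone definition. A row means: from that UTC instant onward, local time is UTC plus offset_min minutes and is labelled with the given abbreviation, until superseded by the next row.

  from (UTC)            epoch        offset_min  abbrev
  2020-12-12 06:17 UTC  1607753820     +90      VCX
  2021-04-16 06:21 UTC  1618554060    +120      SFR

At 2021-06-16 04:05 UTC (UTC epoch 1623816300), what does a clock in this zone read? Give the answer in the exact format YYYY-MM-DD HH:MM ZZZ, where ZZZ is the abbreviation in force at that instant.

Query: 2021-06-16 04:05 UTC
Rule 2/2 (SFR, +02:00): 2021-04-16 06:21 UTC ≤ query < +∞
4·60 + 5 + 120 = 365 min
365 = 0·1440 + 365; 365 = 6·60 + 5 → 06:05, same day
→ 2021-06-16 06:05 SFR

2021-06-16 06:05 SFR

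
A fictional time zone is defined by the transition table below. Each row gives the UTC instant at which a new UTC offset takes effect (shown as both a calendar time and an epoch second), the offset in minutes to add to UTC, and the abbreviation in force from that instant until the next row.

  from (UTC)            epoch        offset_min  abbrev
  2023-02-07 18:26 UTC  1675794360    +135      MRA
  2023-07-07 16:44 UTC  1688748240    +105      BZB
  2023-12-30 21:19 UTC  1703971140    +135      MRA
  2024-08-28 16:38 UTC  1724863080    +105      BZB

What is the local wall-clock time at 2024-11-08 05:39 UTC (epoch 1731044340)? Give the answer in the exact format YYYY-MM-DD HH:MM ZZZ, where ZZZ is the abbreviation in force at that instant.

Query: 2024-11-08 05:39 UTC
Rule 4/4 (BZB, +01:45): 2024-08-28 16:38 UTC ≤ query < +∞
5·60 + 39 + 105 = 444 min
444 = 0·1440 + 444; 444 = 7·60 + 24 → 07:24, same day
→ 2024-11-08 07:24 BZB

2024-11-08 07:24 BZB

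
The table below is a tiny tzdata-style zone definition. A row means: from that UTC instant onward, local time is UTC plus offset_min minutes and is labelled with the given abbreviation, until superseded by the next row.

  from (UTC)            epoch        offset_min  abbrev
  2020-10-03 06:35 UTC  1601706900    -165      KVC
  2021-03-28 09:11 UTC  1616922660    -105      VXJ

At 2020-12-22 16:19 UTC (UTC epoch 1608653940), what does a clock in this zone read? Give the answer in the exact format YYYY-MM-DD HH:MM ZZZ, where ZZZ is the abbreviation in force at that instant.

Query: 2020-12-22 16:19 UTC
Rule 1/2 (KVC, -02:45): 2020-10-03 06:35 UTC ≤ query < 2021-03-28 09:11 UTC
16·60 + 19 - 165 = 814 min
814 = 0·1440 + 814; 814 = 13·60 + 34 → 13:34, same day
→ 2020-12-22 13:34 KVC

2020-12-22 13:34 KVC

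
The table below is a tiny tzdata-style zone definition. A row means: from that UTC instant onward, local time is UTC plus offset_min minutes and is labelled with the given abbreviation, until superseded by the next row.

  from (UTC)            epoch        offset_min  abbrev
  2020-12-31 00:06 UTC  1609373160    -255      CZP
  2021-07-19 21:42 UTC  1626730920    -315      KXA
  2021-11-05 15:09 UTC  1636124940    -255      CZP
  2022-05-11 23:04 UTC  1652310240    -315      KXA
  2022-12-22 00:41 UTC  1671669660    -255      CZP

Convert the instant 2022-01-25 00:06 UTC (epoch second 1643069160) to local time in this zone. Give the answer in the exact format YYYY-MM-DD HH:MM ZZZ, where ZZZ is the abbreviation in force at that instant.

2022-01-24 19:51 CZP

Query: 2022-01-25 00:06 UTC
Rule 3/5 (CZP, -04:15): 2021-11-05 15:09 UTC ≤ query < 2022-05-11 23:04 UTC
0·60 + 6 - 255 = -249 min
-249 = -1·1440 + 1191; 1191 = 19·60 + 51 → 19:51, 2022-01-25 - 1 day = 2022-01-24
→ 2022-01-24 19:51 CZP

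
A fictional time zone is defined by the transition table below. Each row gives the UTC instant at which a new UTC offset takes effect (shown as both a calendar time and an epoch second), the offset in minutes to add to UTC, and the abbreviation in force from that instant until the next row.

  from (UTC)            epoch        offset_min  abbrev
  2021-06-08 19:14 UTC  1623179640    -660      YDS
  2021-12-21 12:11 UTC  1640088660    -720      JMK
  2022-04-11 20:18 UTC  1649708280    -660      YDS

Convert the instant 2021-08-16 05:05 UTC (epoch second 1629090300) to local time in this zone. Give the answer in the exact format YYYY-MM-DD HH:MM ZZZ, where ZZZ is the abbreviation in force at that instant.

Query: 2021-08-16 05:05 UTC
Rule 1/3 (YDS, -11:00): 2021-06-08 19:14 UTC ≤ query < 2021-12-21 12:11 UTC
5·60 + 5 - 660 = -355 min
-355 = -1·1440 + 1085; 1085 = 18·60 + 5 → 18:05, 2021-08-16 - 1 day = 2021-08-15
→ 2021-08-15 18:05 YDS

2021-08-15 18:05 YDS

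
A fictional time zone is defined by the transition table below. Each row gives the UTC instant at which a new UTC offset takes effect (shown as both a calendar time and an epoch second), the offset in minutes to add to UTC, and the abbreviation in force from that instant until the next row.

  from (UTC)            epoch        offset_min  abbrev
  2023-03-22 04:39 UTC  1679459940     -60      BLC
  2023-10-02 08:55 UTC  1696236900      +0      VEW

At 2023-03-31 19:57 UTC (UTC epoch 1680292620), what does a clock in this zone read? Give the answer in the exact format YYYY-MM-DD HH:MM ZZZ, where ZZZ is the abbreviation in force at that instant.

2023-03-31 18:57 BLC

Query: 2023-03-31 19:57 UTC
Rule 1/2 (BLC, -01:00): 2023-03-22 04:39 UTC ≤ query < 2023-10-02 08:55 UTC
19·60 + 57 - 60 = 1137 min
1137 = 0·1440 + 1137; 1137 = 18·60 + 57 → 18:57, same day
→ 2023-03-31 18:57 BLC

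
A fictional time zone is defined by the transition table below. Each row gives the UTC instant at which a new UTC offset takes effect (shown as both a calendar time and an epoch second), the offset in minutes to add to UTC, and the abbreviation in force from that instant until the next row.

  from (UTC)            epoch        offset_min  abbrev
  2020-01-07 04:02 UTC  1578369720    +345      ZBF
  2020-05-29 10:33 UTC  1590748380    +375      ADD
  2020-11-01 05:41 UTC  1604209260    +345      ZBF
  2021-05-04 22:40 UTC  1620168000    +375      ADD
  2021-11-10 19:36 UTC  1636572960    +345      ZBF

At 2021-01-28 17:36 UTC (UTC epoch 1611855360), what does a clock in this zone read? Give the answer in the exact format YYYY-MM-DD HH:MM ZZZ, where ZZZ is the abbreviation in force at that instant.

2021-01-28 23:21 ZBF

Query: 2021-01-28 17:36 UTC
Rule 3/5 (ZBF, +05:45): 2020-11-01 05:41 UTC ≤ query < 2021-05-04 22:40 UTC
17·60 + 36 + 345 = 1401 min
1401 = 0·1440 + 1401; 1401 = 23·60 + 21 → 23:21, same day
→ 2021-01-28 23:21 ZBF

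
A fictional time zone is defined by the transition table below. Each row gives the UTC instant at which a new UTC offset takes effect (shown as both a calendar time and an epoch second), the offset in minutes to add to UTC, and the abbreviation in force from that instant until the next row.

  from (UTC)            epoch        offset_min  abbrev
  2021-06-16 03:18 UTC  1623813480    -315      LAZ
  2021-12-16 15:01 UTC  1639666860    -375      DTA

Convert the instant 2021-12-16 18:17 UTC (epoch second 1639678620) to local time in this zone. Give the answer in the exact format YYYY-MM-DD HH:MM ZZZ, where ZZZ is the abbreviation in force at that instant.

Query: 2021-12-16 18:17 UTC
Rule 2/2 (DTA, -06:15): 2021-12-16 15:01 UTC ≤ query < +∞
18·60 + 17 - 375 = 722 min
722 = 0·1440 + 722; 722 = 12·60 + 2 → 12:02, same day
→ 2021-12-16 12:02 DTA

2021-12-16 12:02 DTA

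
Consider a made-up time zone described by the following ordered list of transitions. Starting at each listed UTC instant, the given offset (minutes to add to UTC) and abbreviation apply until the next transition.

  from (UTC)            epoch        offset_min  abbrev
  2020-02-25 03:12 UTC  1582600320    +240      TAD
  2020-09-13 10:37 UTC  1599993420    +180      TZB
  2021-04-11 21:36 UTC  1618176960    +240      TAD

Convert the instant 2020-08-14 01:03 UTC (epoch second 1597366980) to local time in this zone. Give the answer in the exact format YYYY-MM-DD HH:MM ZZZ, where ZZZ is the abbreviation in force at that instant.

2020-08-14 05:03 TAD

Query: 2020-08-14 01:03 UTC
Rule 1/3 (TAD, +04:00): 2020-02-25 03:12 UTC ≤ query < 2020-09-13 10:37 UTC
1·60 + 3 + 240 = 303 min
303 = 0·1440 + 303; 303 = 5·60 + 3 → 05:03, same day
→ 2020-08-14 05:03 TAD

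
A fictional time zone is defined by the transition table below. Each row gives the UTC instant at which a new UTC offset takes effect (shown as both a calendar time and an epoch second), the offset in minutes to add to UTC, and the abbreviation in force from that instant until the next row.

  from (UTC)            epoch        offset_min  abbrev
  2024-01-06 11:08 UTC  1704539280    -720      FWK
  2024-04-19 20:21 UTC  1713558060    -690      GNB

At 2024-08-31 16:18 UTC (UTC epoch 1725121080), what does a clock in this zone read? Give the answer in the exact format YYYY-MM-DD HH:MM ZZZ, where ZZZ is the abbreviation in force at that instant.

2024-08-31 04:48 GNB

Query: 2024-08-31 16:18 UTC
Rule 2/2 (GNB, -11:30): 2024-04-19 20:21 UTC ≤ query < +∞
16·60 + 18 - 690 = 288 min
288 = 0·1440 + 288; 288 = 4·60 + 48 → 04:48, same day
→ 2024-08-31 04:48 GNB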